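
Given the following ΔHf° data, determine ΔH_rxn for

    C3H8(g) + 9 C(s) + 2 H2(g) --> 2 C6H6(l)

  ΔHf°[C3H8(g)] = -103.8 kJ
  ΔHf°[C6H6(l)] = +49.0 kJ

ΔH_rxn = 201.8 kJ

Products: 2·(+49.0) = +98.0
Reactants: 1·(-103.8) + 9·(+0.0) + 2·(+0.0) = -103.8
ΔH_rxn = (+98.0) − (-103.8) = 201.8 kJ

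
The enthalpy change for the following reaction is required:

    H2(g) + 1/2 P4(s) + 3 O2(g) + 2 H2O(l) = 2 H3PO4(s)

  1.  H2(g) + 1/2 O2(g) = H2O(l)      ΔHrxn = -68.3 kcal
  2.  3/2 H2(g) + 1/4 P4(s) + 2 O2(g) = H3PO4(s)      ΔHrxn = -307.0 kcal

eq. 1 reversed and × 2: (-2)·(-68.3) = +136.6 kcal
eq. 2 × 2: (2)·(-307.0) = -614.0 kcal
Summing the manipulated equations, ΔHrxn = (+136.6) + (-614.0) = -477.4 kcal

ΔHrxn = -477.4 kcal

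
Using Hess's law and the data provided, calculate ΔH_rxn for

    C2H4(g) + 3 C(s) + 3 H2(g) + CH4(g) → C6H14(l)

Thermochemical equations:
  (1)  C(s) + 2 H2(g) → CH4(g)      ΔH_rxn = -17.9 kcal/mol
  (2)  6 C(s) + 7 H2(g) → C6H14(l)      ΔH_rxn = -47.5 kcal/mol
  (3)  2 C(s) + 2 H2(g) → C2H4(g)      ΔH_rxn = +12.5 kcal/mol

(1) reversed: +17.9 kcal/mol
(2) as written: -47.5 kcal/mol
(3) reversed: -12.5 kcal/mol
Summing the manipulated equations, ΔH_rxn = (-1)·(-17.9) + (1)·(-47.5) + (-1)·(+12.5) = -42.1 kcal/mol

ΔH_rxn = -42.1 kcal/mol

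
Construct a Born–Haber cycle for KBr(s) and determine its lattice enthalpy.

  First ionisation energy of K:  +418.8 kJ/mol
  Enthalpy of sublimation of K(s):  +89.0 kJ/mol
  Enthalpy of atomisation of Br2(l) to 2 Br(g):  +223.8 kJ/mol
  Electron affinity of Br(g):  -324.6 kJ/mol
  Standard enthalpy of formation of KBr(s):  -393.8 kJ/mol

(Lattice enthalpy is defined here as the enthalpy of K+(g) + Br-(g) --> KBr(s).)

ΔHf° = 1·ΔHsub + 1·(ΣIE) + 1/2·D(Br2) + 1·EA + U
-393.8 = 1·(+89.0) + 1·(+418.8) + 1/2·(+223.8) + 1·(-324.6) + U
U = -393.8 − (+295.1) = -688.9 kJ/mol

U = -688.9 kJ/mol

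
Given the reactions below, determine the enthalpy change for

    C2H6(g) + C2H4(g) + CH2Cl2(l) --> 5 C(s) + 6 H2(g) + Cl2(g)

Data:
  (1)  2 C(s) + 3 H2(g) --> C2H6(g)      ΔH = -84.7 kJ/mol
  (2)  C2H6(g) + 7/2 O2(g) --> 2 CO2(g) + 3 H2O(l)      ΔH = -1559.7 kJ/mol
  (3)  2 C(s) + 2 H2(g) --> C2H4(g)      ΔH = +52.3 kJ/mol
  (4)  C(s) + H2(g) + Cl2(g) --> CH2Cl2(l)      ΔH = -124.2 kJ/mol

(1) reversed: +84.7 kJ/mol
(2): not needed.
(3) reversed: -52.3 kJ/mol
(4) reversed: +124.2 kJ/mol
Summing the manipulated equations, ΔH = (+84.7) + (-52.3) + (+124.2) = 156.6 kJ/mol

ΔH = 156.6 kJ/mol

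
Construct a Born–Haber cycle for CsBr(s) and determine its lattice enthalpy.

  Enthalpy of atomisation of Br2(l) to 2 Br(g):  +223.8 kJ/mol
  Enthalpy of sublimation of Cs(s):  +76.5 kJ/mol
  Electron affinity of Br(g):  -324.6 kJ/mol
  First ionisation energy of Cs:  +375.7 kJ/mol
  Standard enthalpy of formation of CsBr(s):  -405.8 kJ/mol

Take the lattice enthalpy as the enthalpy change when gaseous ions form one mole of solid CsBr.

U = -645.3 kJ/mol

ΔHf° = 1·ΔHsub + 1·(ΣIE) + 1/2·D(Br2) + 1·EA + U
-405.8 = 1·(+76.5) + 1·(+375.7) + 1/2·(+223.8) + 1·(-324.6) + U
U = -405.8 − (+239.5) = -645.3 kJ/mol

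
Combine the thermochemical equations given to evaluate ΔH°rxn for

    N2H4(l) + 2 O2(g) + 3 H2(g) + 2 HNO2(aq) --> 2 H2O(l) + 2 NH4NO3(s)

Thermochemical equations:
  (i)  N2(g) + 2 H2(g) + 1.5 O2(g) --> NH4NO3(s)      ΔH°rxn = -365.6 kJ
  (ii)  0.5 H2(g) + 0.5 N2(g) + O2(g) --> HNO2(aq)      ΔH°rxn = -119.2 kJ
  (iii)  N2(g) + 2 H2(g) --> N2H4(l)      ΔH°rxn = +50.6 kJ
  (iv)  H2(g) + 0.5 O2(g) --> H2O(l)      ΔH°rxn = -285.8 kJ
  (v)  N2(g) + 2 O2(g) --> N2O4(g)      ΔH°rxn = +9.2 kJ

(i) × 2: (2)·(-365.6) = -731.2 kJ
(ii) reversed and × 2: (-2)·(-119.2) = +238.4 kJ
(iii) reversed: -50.6 kJ
(iv) × 2: (2)·(-285.8) = -571.6 kJ
(v): not needed.
ΔH°rxn = (-731.2) + (+238.4) + (-50.6) + (-571.6) = -1115.0 kJ

ΔH°rxn = -1115.0 kJ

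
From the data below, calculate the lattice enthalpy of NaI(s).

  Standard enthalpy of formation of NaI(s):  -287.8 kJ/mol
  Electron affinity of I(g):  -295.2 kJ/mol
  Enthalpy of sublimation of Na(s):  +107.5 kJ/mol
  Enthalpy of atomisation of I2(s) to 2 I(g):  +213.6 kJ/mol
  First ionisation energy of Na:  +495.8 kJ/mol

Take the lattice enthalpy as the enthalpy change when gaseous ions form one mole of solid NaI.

ΔHf° = 1·ΔHsub + 1·(ΣIE) + 1/2·D(I2) + 1·EA + U
-287.8 = 1·(+107.5) + 1·(+495.8) + 1/2·(+213.6) + 1·(-295.2) + U
U = -287.8 − (+414.9) = -702.7 kJ/mol

U = -702.7 kJ/mol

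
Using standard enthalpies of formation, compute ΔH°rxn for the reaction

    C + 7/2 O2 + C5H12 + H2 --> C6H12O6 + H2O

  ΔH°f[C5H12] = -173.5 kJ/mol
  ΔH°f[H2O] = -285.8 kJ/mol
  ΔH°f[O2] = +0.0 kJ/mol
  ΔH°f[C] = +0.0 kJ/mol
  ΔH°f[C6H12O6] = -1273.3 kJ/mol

ΔH°rxn = -1385.6 kJ/mol

ΔH°rxn = Σ nΔHf°(products) − Σ nΔHf°(reactants).
Products: 1·(-1273.3) + 1·(-285.8) = -1559.1
Reactants: 1·(+0.0) + 7/2·(+0.0) + 1·(-173.5) + 1·(+0.0) = -173.5
ΔH°rxn = (-1559.1) − (-173.5) = -1385.6 kJ/mol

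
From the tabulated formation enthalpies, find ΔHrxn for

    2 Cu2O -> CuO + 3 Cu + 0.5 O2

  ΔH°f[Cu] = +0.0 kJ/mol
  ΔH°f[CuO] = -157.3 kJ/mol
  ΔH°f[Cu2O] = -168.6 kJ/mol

ΔHrxn = 179.9 kJ/mol

ΔH°rxn = Σ nΔHf°(products) − Σ nΔHf°(reactants).
Products: 1·(-157.3) + 3·(+0.0) + 1/2·(+0.0) = -157.3
Reactants: 2·(-168.6) = -337.2
ΔHrxn = (-157.3) − (-337.2) = 179.9 kJ/mol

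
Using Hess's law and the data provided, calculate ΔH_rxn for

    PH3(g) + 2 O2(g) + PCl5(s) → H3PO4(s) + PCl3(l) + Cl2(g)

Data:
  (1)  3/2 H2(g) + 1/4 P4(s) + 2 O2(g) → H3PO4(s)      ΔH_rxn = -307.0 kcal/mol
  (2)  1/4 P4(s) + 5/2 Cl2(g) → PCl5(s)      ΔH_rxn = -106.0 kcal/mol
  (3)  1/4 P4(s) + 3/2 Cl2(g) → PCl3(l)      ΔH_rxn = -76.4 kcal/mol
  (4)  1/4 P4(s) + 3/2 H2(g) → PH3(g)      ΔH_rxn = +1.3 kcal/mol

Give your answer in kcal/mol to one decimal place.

ΔH_rxn = -278.7 kcal/mol

(1) as written (H3PO4(s) already on the product side): -307.0 kcal/mol
(2) reversed (reverse to put PCl5(s) on the reactant side): +106.0 kcal/mol
(3) as written (PCl3(l) already on the product side): -76.4 kcal/mol
(4) reversed (reverse to put PH3(g) on the reactant side): -1.3 kcal/mol
Combining the equations, ΔH_rxn = (1)·(-307.0) + (-1)·(-106.0) + (1)·(-76.4) + (-1)·(+1.3) = -278.7 kcal/mol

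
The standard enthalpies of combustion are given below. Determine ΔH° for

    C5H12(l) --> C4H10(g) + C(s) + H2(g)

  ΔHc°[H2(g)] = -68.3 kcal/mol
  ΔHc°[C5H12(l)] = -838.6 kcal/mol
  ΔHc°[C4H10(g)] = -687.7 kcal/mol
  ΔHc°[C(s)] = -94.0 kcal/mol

ΔH° = 11.4 kcal/mol

With combustion enthalpies, reactants minus products:
= [1·(-838.6)] − [1·(-687.7) + 1·(-94.0) + 1·(-68.3)]
= 11.4 kcal/mol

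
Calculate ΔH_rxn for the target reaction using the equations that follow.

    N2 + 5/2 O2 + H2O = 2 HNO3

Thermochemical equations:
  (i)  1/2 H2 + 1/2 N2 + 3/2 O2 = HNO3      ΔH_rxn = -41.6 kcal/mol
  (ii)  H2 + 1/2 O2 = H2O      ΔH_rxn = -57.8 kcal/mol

ΔH_rxn = -25.4 kcal/mol

(i) × 2: (2)·(-41.6) = -83.2 kcal/mol
(ii) reversed: +57.8 kcal/mol
Since enthalpy is a state function, ΔH_rxn = (2)·(-41.6) + (-1)·(-57.8) = -25.4 kcal/mol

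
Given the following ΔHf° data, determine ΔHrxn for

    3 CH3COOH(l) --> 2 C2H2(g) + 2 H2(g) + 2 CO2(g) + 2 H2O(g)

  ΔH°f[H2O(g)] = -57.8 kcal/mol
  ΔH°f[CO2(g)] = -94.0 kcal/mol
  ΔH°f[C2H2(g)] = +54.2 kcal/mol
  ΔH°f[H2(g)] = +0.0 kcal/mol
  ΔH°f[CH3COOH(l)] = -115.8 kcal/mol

ΔH°rxn = Σ nΔHf°(products) − Σ nΔHf°(reactants).
Products: 2·(+54.2) + 2·(+0.0) + 2·(-94.0) + 2·(-57.8) = -195.2
Reactants: 3·(-115.8) = -347.4
ΔHrxn = (-195.2) − (-347.4) = 152.2 kcal/mol

ΔHrxn = 152.2 kcal/mol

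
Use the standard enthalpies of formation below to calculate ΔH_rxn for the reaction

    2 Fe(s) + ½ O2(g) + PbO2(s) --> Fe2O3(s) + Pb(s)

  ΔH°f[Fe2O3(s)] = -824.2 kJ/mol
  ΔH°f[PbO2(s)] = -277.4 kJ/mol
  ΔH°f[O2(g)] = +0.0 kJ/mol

ΔH_rxn = -546.8 kJ/mol

Products: 1·(-824.2) + 1·(+0.0) = -824.2
Reactants: 2·(+0.0) + 1/2·(+0.0) + 1·(-277.4) = -277.4
ΔH_rxn = (-824.2) − (-277.4) = -546.8 kJ/mol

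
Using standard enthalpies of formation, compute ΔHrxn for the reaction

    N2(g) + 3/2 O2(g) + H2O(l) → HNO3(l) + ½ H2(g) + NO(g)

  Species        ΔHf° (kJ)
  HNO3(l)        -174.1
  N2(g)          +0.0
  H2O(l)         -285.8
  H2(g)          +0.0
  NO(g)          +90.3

ΔH°rxn = Σ nΔHf°(products) − Σ nΔHf°(reactants).
Products: 1·(-174.1) + 1/2·(+0.0) + 1·(+90.3) = -83.8
Reactants: 1·(+0.0) + 3/2·(+0.0) + 1·(-285.8) = -285.8
ΔHrxn = (-83.8) − (-285.8) = 202.0 kJ

ΔHrxn = 202.0 kJ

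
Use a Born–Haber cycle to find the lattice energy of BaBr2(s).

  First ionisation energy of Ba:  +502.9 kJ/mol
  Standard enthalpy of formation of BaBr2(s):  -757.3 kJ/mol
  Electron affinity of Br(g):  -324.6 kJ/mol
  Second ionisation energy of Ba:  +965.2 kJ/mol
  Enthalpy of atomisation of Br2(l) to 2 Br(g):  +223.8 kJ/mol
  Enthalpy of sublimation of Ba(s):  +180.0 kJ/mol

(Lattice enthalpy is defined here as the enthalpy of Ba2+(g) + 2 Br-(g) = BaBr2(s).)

ΔHf° = 1·ΔHsub + 1·(ΣIE) + 1·D(Br2) + 2·EA + U
-757.3 = 1·(+180.0) + 1·(+1468.1) + 1·(+223.8) + 2·(-324.6) + U
U = -757.3 − (+1222.7) = -1980.0 kJ/mol

U = -1980.0 kJ/mol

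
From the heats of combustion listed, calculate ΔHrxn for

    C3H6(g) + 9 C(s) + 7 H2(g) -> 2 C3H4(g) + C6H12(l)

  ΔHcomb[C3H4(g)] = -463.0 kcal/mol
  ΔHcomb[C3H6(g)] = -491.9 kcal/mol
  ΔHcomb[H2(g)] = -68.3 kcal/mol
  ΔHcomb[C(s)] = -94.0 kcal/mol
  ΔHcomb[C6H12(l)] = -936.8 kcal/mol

With combustion enthalpies, reactants minus products:
= [1·(-491.9) + 9·(-94.0) + 7·(-68.3)] − [2·(-463.0) + 1·(-936.8)]
= 46.8 kcal/mol

ΔHrxn = 46.8 kcal/mol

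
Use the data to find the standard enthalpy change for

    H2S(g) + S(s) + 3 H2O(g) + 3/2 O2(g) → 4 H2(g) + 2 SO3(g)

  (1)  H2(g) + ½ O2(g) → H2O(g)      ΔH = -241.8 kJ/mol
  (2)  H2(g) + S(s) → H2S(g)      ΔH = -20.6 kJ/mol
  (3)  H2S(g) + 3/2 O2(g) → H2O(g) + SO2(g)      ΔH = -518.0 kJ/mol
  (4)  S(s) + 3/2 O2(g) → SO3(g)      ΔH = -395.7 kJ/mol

ΔH = -45.4 kJ/mol

(1) reversed and × 3: (-3)·(-241.8) = +725.4 kJ/mol
(2) reversed: +20.6 kJ/mol
(3): not needed.
(4) × 2: (2)·(-395.7) = -791.4 kJ/mol
Combining the equations, ΔH = (+725.4) + (+20.6) + (-791.4) = -45.4 kJ/mol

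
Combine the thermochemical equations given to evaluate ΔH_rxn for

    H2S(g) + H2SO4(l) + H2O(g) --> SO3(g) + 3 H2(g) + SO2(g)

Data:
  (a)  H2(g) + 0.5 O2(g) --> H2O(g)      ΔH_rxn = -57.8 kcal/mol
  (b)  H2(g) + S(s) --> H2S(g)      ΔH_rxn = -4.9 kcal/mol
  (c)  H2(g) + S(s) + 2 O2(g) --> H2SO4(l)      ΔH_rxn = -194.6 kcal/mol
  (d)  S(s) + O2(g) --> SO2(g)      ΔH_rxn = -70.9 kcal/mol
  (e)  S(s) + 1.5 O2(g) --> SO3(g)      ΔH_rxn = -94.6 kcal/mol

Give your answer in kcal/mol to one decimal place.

ΔH_rxn = 91.8 kcal/mol

(a) reversed (reverse to put H2O(g) on the reactant side): +57.8 kcal/mol
(b) reversed (H2S(g) must end up as a reactant): +4.9 kcal/mol
(c) reversed (H2SO4(l) must end up as a reactant): +194.6 kcal/mol
(d) as written (SO2(g) already on the product side): -70.9 kcal/mol
(e) as written (SO3(g) already on the product side): -94.6 kcal/mol
Combining the equations, ΔH_rxn = (-1)·(-57.8) + (-1)·(-4.9) + (-1)·(-194.6) + (1)·(-70.9) + (1)·(-94.6) = 91.8 kcal/mol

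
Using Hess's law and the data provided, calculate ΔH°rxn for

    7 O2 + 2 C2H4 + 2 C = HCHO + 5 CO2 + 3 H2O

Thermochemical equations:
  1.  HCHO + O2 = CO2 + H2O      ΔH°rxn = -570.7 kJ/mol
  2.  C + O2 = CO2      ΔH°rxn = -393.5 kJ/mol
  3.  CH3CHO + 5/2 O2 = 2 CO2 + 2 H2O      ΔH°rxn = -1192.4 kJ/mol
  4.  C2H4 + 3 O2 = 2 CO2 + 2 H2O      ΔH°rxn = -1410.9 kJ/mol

eq. 1 reversed: +570.7 kJ/mol
eq. 2 × 2: (2)·(-393.5) = -787.0 kJ/mol
eq. 3: not needed.
eq. 4 × 2: (2)·(-1410.9) = -2821.8 kJ/mol
ΔH°rxn = (-1)·(-570.7) + (2)·(-393.5) + (2)·(-1410.9) = -3038.1 kJ/mol

ΔH°rxn = -3038.1 kJ/mol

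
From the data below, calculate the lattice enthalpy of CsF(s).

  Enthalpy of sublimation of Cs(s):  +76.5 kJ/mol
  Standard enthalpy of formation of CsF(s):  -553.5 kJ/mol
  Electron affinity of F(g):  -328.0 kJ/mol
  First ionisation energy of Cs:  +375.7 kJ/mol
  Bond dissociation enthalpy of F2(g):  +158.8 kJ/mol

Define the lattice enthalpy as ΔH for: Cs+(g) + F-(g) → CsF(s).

U = -757.1 kJ/mol

ΔHf° = 1·ΔHsub + 1·(ΣIE) + 1/2·D(F2) + 1·EA + U
-553.5 = 1·(+76.5) + 1·(+375.7) + 1/2·(+158.8) + 1·(-328.0) + U
U = -553.5 − (+203.6) = -757.1 kJ/mol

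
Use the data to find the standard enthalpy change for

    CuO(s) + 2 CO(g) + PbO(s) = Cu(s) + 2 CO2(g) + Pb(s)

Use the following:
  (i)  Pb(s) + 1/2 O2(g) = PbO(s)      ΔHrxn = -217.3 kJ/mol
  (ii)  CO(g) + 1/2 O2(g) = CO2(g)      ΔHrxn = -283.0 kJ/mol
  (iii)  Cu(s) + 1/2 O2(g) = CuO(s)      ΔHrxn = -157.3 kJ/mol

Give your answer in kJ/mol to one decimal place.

ΔHrxn = -191.4 kJ/mol

(i) reversed: +217.3 kJ/mol
(ii) × 2: (2)·(-283.0) = -566.0 kJ/mol
(iii) reversed: +157.3 kJ/mol
ΔHrxn = (-1)·(-217.3) + (2)·(-283.0) + (-1)·(-157.3) = -191.4 kJ/mol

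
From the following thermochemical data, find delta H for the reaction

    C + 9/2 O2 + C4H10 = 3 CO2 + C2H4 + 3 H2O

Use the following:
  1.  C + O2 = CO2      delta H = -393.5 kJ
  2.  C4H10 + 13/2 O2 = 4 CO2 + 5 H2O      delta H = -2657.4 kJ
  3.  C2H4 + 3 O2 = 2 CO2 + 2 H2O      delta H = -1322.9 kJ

eq. 1 as written (C already on the reactant side): -393.5 kJ
eq. 2 as written (C4H10 already on the reactant side): -2657.4 kJ
eq. 3 reversed (reverse to put C2H4 on the product side): +1322.9 kJ
Combining the equations, delta H = (-393.5) + (-2657.4) + (+1322.9) = -1728.0 kJ

delta H = -1728.0 kJ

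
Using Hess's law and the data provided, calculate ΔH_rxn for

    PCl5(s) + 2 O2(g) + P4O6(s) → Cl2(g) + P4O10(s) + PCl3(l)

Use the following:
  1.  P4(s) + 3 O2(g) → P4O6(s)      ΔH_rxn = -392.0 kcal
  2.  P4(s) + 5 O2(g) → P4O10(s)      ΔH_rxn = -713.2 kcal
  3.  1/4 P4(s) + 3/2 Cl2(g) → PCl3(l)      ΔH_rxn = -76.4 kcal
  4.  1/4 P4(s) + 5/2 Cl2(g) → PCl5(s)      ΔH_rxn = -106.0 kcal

ΔH_rxn = -291.6 kcal

eq. 1 reversed: +392.0 kcal
eq. 2 as written: -713.2 kcal
eq. 3 as written: -76.4 kcal
eq. 4 reversed: +106.0 kcal
By Hess's law, ΔH_rxn = (+392.0) + (-713.2) + (-76.4) + (+106.0) = -291.6 kcal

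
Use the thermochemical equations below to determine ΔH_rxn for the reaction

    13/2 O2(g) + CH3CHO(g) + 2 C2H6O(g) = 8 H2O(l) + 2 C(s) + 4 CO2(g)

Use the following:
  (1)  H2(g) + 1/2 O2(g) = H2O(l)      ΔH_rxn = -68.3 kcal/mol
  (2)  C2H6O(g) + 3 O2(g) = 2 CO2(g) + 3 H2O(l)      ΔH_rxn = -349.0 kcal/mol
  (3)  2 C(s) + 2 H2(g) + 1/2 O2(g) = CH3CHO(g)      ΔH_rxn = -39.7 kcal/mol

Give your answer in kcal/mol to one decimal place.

ΔH_rxn = -794.9 kcal/mol

(1) × 2: (2)·(-68.3) = -136.6 kcal/mol
(2) × 2 (scale by 2 for the 2 C2H6O(g)): (2)·(-349.0) = -698.0 kcal/mol
(3) reversed (reverse to put CH3CHO(g) on the reactant side): +39.7 kcal/mol
ΔH_rxn = (-136.6) + (-698.0) + (+39.7) = -794.9 kcal/mol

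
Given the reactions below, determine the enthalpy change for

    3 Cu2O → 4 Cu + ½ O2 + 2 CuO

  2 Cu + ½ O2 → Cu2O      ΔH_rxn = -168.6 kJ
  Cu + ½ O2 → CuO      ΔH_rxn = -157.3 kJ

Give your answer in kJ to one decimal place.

equation 1 reversed and × 3: (-3)·(-168.6) = +505.8 kJ
equation 2 × 2: (2)·(-157.3) = -314.6 kJ
ΔH_rxn = (-3)·(-168.6) + (2)·(-157.3) = 191.2 kJ

ΔH_rxn = 191.2 kJ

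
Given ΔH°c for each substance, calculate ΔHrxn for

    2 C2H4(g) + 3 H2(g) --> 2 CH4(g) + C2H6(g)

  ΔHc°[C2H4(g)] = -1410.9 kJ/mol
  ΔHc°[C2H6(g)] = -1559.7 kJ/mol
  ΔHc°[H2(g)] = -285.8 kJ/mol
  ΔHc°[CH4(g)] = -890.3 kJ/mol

With combustion enthalpies, reactants minus products:
= [2·(-1410.9) + 3·(-285.8)] − [2·(-890.3) + 1·(-1559.7)]
= -338.9 kJ/mol

ΔHrxn = -338.9 kJ/mol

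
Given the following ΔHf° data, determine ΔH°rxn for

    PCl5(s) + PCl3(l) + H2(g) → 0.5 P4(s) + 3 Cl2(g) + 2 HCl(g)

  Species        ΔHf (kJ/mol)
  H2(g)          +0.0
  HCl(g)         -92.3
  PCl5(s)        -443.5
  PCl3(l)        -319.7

ΔH°rxn = 578.6 kJ/mol

Products: 1/2·(+0.0) + 3·(+0.0) + 2·(-92.3) = -184.6
Reactants: 1·(-443.5) + 1·(-319.7) + 1·(+0.0) = -763.2
ΔH°rxn = (-184.6) − (-763.2) = 578.6 kJ/mol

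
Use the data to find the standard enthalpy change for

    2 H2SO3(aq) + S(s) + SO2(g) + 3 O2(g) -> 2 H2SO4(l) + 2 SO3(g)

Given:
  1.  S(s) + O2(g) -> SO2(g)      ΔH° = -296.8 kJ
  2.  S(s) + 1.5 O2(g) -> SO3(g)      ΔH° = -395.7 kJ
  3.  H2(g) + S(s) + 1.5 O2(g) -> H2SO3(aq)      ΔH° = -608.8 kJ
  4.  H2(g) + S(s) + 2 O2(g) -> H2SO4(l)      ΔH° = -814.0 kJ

ΔH° = -905.0 kJ

eq. 1 reversed (SO2(g) must end up as a reactant): +296.8 kJ
eq. 2 × 2 (×2 to match 2 SO3(g) in the target): (2)·(-395.7) = -791.4 kJ
eq. 3 reversed and × 2 (H2SO3(aq) must end up as a reactant; scale by 2 for the 2 H2SO3(aq)): (-2)·(-608.8) = +1217.6 kJ
eq. 4 × 2 (scale by 2 for the 2 H2SO4(l)): (2)·(-814.0) = -1628.0 kJ
ΔH° = (+296.8) + (-791.4) + (+1217.6) + (-1628.0) = -905.0 kJ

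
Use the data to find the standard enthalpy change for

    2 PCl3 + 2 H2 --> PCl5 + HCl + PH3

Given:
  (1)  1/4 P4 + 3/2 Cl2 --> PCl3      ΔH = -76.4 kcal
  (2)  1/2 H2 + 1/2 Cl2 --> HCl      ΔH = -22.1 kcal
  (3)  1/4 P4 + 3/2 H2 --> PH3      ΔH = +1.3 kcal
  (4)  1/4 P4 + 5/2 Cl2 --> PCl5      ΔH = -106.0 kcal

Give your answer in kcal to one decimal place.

(1) reversed and × 2 (reverse to put PCl3 on the reactant side; scale by 2 for the 2 PCl3): (-2)·(-76.4) = +152.8 kcal
(2) as written (HCl already on the product side): -22.1 kcal
(3) as written (PH3 already on the product side): +1.3 kcal
(4) as written (PCl5 already on the product side): -106.0 kcal
ΔH = (-2)·(-76.4) + (1)·(-22.1) + (1)·(+1.3) + (1)·(-106.0) = 26.0 kcal

ΔH = 26.0 kcal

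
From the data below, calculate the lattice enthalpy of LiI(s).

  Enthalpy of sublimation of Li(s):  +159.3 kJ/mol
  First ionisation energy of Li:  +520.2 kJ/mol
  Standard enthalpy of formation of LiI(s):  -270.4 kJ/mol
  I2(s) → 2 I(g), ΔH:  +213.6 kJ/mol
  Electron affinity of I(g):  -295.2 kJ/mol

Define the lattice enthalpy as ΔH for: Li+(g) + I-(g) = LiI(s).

U = -761.5 kJ/mol

ΔHf° = 1·ΔHsub + 1·(ΣIE) + 1/2·D(I2) + 1·EA + U
-270.4 = 1·(+159.3) + 1·(+520.2) + 1/2·(+213.6) + 1·(-295.2) + U
U = -270.4 − (+491.1) = -761.5 kJ/mol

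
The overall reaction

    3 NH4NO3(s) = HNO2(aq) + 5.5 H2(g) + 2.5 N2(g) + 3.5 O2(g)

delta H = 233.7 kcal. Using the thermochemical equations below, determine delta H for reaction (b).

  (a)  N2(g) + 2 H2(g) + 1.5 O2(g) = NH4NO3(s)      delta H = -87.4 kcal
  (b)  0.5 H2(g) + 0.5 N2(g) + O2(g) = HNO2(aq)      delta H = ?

(a) reversed and × 3: (-3)·(-87.4) = +262.2 kcal
(b) as written: contributes x
+233.7 = (+262.2) + x
x = (+233.7 − (+262.2)) / (1) = -28.5 kcal

delta H = -28.5 kcal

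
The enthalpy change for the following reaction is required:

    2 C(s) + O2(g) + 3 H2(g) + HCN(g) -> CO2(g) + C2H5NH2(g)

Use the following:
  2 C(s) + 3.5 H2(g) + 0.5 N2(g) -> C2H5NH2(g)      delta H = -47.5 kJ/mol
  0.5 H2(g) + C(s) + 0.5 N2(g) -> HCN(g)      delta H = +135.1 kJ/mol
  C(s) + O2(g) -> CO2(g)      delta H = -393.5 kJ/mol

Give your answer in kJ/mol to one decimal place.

delta H = -576.1 kJ/mol

equation 1 as written: -47.5 kJ/mol
equation 2 reversed: -135.1 kJ/mol
equation 3 as written: -393.5 kJ/mol
delta H = (1)·(-47.5) + (-1)·(+135.1) + (1)·(-393.5) = -576.1 kJ/mol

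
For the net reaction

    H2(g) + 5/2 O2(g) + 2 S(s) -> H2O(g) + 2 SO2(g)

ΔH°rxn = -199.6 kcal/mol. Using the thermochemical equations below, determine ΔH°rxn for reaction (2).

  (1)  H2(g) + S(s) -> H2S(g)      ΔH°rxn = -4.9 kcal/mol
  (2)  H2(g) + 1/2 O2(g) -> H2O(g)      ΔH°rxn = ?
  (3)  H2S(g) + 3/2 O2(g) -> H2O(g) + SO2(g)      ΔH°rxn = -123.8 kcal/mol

(1) × 2: (2)·(-4.9) = -9.8 kcal/mol
(2) reversed: contributes −x
(3) × 2: (2)·(-123.8) = -247.6 kcal/mol
-199.6 = (-9.8) + (-247.6) − x
x = (-199.6 − (-257.4)) / (-1) = -57.8 kcal/mol

ΔH°rxn = -57.8 kcal/mol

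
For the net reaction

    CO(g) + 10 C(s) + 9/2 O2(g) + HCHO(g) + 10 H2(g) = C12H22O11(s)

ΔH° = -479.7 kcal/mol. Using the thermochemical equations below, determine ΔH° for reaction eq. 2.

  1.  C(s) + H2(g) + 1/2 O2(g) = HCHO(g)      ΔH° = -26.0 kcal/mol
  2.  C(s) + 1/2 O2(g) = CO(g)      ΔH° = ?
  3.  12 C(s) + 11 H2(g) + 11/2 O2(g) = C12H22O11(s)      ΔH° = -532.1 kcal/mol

ΔH° = -26.4 kcal/mol

eq. 1 reversed (reverse to put HCHO(g) on the reactant side): +26.0 kcal/mol
eq. 2 reversed (CO(g) must end up as a reactant): contributes −x
eq. 3 as written (C12H22O11(s) already on the product side): -532.1 kcal/mol
-479.7 = (+26.0) + (-532.1) − x
x = (-479.7 − (-506.1)) / (-1) = -26.4 kcal/mol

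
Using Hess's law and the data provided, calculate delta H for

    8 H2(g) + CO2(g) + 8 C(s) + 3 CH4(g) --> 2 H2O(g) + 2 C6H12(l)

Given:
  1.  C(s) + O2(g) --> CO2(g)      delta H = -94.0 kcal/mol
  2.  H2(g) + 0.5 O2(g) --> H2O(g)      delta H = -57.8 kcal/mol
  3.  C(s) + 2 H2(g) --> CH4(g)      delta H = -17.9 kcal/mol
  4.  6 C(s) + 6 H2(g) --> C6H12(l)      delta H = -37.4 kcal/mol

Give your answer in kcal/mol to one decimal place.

eq. 1 reversed (reverse to put CO2(g) on the reactant side): +94.0 kcal/mol
eq. 2 × 2 (scale by 2 for the 2 H2O(g)): (2)·(-57.8) = -115.6 kcal/mol
eq. 3 reversed and × 3 (reverse to put CH4(g) on the reactant side; ×3 to match 3 CH4(g) in the target): (-3)·(-17.9) = +53.7 kcal/mol
eq. 4 × 2 (×2 to match 2 C6H12(l) in the target): (2)·(-37.4) = -74.8 kcal/mol
By Hess's law, delta H = (-1)·(-94.0) + (2)·(-57.8) + (-3)·(-17.9) + (2)·(-37.4) = -42.7 kcal/mol

delta H = -42.7 kcal/mol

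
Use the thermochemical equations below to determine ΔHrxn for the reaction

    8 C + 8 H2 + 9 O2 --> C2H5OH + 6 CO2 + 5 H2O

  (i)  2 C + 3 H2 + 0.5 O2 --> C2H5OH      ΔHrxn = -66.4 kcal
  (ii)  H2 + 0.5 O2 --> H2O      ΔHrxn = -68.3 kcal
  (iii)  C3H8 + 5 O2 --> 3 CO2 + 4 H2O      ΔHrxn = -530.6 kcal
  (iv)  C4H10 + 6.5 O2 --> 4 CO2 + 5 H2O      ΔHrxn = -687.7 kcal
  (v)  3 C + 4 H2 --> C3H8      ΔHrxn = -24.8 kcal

ΔHrxn = -972.3 kcal

(i) as written: -66.4 kcal
(ii) reversed and × 3: (-3)·(-68.3) = +204.9 kcal
(iii) × 2: (2)·(-530.6) = -1061.2 kcal
(iv): not needed.
(v) × 2: (2)·(-24.8) = -49.6 kcal
ΔHrxn = (1)·(-66.4) + (-3)·(-68.3) + (2)·(-530.6) + (2)·(-24.8) = -972.3 kcal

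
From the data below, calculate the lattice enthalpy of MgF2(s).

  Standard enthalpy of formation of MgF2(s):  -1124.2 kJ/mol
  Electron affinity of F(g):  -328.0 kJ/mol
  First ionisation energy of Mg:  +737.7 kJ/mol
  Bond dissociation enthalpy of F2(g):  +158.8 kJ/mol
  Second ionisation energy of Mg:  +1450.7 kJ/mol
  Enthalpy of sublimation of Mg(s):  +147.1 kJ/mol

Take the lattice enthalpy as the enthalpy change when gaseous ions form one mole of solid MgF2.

ΔHf° = 1·ΔHsub + 1·(ΣIE) + 1·D(F2) + 2·EA + U
-1124.2 = 1·(+147.1) + 1·(+2188.4) + 1·(+158.8) + 2·(-328.0) + U
U = -1124.2 − (+1838.3) = -2962.5 kJ/mol

U = -2962.5 kJ/mol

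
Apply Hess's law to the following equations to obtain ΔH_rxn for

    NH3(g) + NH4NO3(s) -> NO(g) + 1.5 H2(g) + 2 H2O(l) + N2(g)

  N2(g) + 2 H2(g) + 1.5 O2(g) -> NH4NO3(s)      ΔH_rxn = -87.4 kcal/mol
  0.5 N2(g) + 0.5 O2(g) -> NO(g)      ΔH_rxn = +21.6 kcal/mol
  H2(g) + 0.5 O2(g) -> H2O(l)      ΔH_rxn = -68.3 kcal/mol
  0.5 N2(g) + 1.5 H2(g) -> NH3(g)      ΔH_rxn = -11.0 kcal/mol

ΔH_rxn = -16.6 kcal/mol

equation 1 reversed: +87.4 kcal/mol
equation 2 as written: +21.6 kcal/mol
equation 3 × 2: (2)·(-68.3) = -136.6 kcal/mol
equation 4 reversed: +11.0 kcal/mol
Since enthalpy is a state function, ΔH_rxn = (-1)·(-87.4) + (1)·(+21.6) + (2)·(-68.3) + (-1)·(-11.0) = -16.6 kcal/mol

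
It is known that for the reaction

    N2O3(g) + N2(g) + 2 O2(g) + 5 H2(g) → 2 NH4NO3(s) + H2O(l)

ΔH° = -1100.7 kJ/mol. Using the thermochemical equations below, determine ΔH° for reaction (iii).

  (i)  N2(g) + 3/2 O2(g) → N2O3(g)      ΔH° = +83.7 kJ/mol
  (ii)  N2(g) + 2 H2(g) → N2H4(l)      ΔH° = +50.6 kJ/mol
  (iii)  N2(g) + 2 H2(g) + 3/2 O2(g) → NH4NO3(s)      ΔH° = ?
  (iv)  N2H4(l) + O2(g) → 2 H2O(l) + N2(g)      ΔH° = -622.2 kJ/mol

(i) reversed: -83.7 kJ/mol
(ii) × 1/2: (1/2)·(+50.6) = +25.3 kJ/mol
(iii) × 2: contributes 2·x
(iv) × 1/2: (1/2)·(-622.2) = -311.1 kJ/mol
-1100.7 = (-83.7) + (+25.3) + (-311.1) + 2·x
x = (-1100.7 − (-369.5)) / (2) = -365.6 kJ/mol

ΔH° = -365.6 kJ/mol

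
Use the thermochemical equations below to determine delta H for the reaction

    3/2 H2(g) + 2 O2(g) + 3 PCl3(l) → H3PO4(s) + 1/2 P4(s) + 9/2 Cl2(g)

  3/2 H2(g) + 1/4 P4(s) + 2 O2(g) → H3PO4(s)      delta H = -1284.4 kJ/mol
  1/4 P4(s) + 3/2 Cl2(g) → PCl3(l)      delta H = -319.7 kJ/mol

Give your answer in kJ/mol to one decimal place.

equation 1 as written: -1284.4 kJ/mol
equation 2 reversed and × 3: (-3)·(-319.7) = +959.1 kJ/mol
Summing the manipulated equations, delta H = (-1284.4) + (+959.1) = -325.3 kJ/mol

delta H = -325.3 kJ/mol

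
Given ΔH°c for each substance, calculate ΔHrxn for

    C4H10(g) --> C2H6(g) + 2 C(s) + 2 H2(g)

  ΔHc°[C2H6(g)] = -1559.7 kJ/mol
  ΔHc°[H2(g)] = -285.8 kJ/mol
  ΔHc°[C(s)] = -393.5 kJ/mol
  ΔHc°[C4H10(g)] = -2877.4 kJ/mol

With combustion enthalpies, reactants minus products:
= [1·(-2877.4)] − [1·(-1559.7) + 2·(-393.5) + 2·(-285.8)]
= 40.9 kJ/mol

ΔHrxn = 40.9 kJ/mol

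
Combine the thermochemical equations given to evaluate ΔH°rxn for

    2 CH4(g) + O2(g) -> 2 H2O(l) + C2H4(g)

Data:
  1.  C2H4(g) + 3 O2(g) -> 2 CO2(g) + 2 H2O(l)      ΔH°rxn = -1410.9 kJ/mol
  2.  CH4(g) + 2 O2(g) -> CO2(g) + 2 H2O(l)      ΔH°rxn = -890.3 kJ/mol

eq. 1 reversed: +1410.9 kJ/mol
eq. 2 × 2: (2)·(-890.3) = -1780.6 kJ/mol
By Hess's law, ΔH°rxn = (-1)·(-1410.9) + (2)·(-890.3) = -369.7 kJ/mol

ΔH°rxn = -369.7 kJ/mol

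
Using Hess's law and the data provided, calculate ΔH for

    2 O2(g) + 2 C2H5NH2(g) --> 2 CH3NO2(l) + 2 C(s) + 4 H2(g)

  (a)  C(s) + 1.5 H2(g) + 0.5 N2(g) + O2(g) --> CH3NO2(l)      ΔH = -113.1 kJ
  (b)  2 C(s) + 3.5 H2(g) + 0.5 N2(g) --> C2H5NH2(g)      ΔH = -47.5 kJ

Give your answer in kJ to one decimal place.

(a) × 2: (2)·(-113.1) = -226.2 kJ
(b) reversed and × 2: (-2)·(-47.5) = +95.0 kJ
Since enthalpy is a state function, ΔH = (-226.2) + (+95.0) = -131.2 kJ

ΔH = -131.2 kJ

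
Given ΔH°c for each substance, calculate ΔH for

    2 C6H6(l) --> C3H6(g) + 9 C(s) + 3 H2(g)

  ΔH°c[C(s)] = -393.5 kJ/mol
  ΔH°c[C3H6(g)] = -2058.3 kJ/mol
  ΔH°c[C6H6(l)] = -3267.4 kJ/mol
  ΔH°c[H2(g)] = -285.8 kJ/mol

ΔH = -77.6 kJ/mol

Using ΔH = Σ nΔHc°(reactants) − Σ nΔHc°(products):
= [2·(-3267.4)] − [1·(-2058.3) + 9·(-393.5) + 3·(-285.8)]
= -77.6 kJ/mol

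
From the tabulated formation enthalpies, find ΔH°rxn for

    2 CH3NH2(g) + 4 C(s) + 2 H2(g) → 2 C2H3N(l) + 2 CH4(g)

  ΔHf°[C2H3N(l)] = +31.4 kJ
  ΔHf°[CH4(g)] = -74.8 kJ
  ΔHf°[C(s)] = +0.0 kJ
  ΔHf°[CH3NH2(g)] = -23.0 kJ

ΔH°rxn = -40.8 kJ

ΔH°rxn = Σ nΔHf°(products) − Σ nΔHf°(reactants).
Products: 2·(+31.4) + 2·(-74.8) = -86.8
Reactants: 2·(-23.0) + 4·(+0.0) + 2·(+0.0) = -46.0
ΔH°rxn = (-86.8) − (-46.0) = -40.8 kJ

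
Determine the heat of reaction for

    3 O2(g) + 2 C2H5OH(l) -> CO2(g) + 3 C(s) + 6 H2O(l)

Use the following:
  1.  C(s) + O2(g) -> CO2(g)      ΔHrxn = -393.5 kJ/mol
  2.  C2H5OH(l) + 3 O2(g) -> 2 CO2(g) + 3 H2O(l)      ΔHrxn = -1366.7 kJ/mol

eq. 1 reversed and × 3 (C(s) must end up as a product; ×3 to match 3 C(s) in the target): (-3)·(-393.5) = +1180.5 kJ/mol
eq. 2 × 2 (×2 to match 2 C2H5OH(l) in the target): (2)·(-1366.7) = -2733.4 kJ/mol
Combining the equations, ΔHrxn = (+1180.5) + (-2733.4) = -1552.9 kJ/mol

ΔHrxn = -1552.9 kJ/mol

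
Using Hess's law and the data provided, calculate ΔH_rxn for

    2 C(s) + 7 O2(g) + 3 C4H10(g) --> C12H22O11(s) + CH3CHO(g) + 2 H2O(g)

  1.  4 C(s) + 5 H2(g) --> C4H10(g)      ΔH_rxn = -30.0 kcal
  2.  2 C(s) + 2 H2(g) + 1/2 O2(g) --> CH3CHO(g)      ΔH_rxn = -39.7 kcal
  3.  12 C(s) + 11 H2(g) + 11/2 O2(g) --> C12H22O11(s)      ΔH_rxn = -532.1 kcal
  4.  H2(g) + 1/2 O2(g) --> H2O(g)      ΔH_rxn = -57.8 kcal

eq. 1 reversed and × 3 (reverse to put C4H10(g) on the reactant side; ×3 to match 3 C4H10(g) in the target): (-3)·(-30.0) = +90.0 kcal
eq. 2 as written (CH3CHO(g) already on the product side): -39.7 kcal
eq. 3 as written (C12H22O11(s) already on the product side): -532.1 kcal
eq. 4 × 2 (scale by 2 for the 2 H2O(g)): (2)·(-57.8) = -115.6 kcal
By Hess's law, ΔH_rxn = (-3)·(-30.0) + (1)·(-39.7) + (1)·(-532.1) + (2)·(-57.8) = -597.4 kcal

ΔH_rxn = -597.4 kcal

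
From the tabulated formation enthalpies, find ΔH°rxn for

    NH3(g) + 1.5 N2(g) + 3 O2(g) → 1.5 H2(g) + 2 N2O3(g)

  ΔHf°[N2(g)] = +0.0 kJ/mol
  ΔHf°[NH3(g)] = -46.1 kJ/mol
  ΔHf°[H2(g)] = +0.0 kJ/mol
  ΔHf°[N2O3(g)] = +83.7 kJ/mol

Products: 3/2·(+0.0) + 2·(+83.7) = +167.4
Reactants: 1·(-46.1) + 3/2·(+0.0) + 3·(+0.0) = -46.1
ΔH°rxn = (+167.4) − (-46.1) = 213.5 kJ/mol

ΔH°rxn = 213.5 kJ/mol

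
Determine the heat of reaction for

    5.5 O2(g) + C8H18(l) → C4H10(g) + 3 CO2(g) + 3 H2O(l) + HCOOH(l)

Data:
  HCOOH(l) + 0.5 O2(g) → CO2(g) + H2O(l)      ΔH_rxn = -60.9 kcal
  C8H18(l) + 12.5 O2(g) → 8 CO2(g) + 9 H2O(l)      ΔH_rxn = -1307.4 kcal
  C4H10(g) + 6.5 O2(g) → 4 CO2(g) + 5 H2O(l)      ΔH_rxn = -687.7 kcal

equation 1 reversed (HCOOH(l) must end up as a product): +60.9 kcal
equation 2 as written (C8H18(l) already on the reactant side): -1307.4 kcal
equation 3 reversed (reverse to put C4H10(g) on the product side): +687.7 kcal
Combining the equations, ΔH_rxn = (+60.9) + (-1307.4) + (+687.7) = -558.8 kcal

ΔH_rxn = -558.8 kcal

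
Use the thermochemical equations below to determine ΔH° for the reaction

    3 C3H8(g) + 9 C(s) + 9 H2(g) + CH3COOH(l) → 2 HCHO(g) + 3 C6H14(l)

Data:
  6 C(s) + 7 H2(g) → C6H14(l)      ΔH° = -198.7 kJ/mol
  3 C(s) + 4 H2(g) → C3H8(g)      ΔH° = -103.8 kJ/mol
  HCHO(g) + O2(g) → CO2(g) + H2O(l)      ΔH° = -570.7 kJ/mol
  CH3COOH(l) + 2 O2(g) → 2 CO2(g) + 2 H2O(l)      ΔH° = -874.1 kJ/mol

ΔH° = -17.4 kJ/mol

equation 1 × 3: (3)·(-198.7) = -596.1 kJ/mol
equation 2 reversed and × 3: (-3)·(-103.8) = +311.4 kJ/mol
equation 3 reversed and × 2: (-2)·(-570.7) = +1141.4 kJ/mol
equation 4 as written: -874.1 kJ/mol
By Hess's law, ΔH° = (-596.1) + (+311.4) + (+1141.4) + (-874.1) = -17.4 kJ/mol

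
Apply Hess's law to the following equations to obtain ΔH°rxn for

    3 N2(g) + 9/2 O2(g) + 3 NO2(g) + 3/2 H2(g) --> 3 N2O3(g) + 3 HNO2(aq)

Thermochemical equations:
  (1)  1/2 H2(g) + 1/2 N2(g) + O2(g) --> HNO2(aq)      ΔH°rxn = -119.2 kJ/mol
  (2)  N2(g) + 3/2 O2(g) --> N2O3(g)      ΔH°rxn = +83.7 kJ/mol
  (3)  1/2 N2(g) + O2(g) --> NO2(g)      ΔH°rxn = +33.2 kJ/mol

ΔH°rxn = -206.1 kJ/mol

(1) × 3 (×3 to match 3 HNO2(aq) in the target): (3)·(-119.2) = -357.6 kJ/mol
(2) × 3 (scale by 3 for the 3 N2O3(g)): (3)·(+83.7) = +251.1 kJ/mol
(3) reversed and × 3 (NO2(g) must end up as a reactant; ×3 to match 3 NO2(g) in the target): (-3)·(+33.2) = -99.6 kJ/mol
ΔH°rxn = (-357.6) + (+251.1) + (-99.6) = -206.1 kJ/mol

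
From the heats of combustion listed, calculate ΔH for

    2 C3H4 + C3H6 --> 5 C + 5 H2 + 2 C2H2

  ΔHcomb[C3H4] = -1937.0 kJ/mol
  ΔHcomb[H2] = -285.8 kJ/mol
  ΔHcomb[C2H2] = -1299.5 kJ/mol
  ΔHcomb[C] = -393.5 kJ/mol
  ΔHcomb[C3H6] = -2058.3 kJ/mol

ΔH = 63.2 kJ/mol

With combustion enthalpies, reactants minus products:
= [2·(-1937.0) + 1·(-2058.3)] − [5·(-393.5) + 5·(-285.8) + 2·(-1299.5)]
= 63.2 kJ/mol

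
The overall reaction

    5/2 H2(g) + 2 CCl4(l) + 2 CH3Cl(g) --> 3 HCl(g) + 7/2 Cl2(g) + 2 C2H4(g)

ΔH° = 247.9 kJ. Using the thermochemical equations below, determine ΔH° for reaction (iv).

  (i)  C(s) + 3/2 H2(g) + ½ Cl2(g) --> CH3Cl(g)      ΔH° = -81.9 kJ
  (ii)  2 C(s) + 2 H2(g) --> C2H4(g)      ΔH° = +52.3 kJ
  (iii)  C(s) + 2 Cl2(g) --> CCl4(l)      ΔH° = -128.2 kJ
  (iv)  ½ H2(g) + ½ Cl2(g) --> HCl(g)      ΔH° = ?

ΔH° = -92.3 kJ

(i) reversed and × 2 (reverse to put CH3Cl(g) on the reactant side; ×2 to match 2 CH3Cl(g) in the target): (-2)·(-81.9) = +163.8 kJ
(ii) × 2 (×2 to match 2 C2H4(g) in the target): (2)·(+52.3) = +104.6 kJ
(iii) reversed and × 2 (CCl4(l) must end up as a reactant; ×2 to match 2 CCl4(l) in the target): (-2)·(-128.2) = +256.4 kJ
(iv) × 3 (scale by 3 for the 3 HCl(g)): contributes 3·x
+247.9 = (+163.8) + (+104.6) + (+256.4) + 3·x
x = (+247.9 − (+524.8)) / (3) = -92.3 kJ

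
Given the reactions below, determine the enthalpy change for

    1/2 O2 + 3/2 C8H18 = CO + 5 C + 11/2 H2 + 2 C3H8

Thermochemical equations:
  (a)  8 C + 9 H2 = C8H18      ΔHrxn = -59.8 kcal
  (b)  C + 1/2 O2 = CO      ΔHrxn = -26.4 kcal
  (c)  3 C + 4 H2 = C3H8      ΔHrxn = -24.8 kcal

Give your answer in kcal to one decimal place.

ΔHrxn = 13.7 kcal

(a) reversed and × 3/2: (-3/2)·(-59.8) = +89.7 kcal
(b) as written: -26.4 kcal
(c) × 2: (2)·(-24.8) = -49.6 kcal
ΔHrxn = (+89.7) + (-26.4) + (-49.6) = 13.7 kcal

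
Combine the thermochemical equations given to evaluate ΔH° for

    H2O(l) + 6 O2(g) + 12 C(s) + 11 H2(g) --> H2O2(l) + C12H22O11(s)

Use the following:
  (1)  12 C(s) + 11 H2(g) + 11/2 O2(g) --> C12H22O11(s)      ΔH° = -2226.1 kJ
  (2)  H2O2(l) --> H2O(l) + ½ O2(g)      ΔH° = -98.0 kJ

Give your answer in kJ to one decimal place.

ΔH° = -2128.1 kJ

(1) as written (C12H22O11(s) already on the product side): -2226.1 kJ
(2) reversed (H2O2(l) must end up as a product): +98.0 kJ
ΔH° = (-2226.1) + (+98.0) = -2128.1 kJ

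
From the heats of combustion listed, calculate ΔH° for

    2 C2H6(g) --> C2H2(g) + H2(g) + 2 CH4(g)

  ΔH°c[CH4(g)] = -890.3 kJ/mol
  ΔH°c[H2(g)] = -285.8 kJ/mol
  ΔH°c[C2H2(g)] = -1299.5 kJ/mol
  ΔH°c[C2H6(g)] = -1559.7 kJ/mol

ΔH° = 246.5 kJ/mol

Using ΔH = Σ nΔHc°(reactants) − Σ nΔHc°(products):
= [2·(-1559.7)] − [1·(-1299.5) + 1·(-285.8) + 2·(-890.3)]
= 246.5 kJ/mol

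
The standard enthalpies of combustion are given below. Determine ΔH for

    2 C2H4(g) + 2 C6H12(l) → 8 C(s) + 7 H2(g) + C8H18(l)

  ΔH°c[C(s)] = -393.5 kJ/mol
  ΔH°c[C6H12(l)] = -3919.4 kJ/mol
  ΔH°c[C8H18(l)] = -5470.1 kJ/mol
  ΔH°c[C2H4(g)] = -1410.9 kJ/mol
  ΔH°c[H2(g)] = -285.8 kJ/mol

ΔH = -41.9 kJ/mol

With combustion enthalpies, reactants minus products:
= [2·(-1410.9) + 2·(-3919.4)] − [8·(-393.5) + 7·(-285.8) + 1·(-5470.1)]
= -41.9 kJ/mol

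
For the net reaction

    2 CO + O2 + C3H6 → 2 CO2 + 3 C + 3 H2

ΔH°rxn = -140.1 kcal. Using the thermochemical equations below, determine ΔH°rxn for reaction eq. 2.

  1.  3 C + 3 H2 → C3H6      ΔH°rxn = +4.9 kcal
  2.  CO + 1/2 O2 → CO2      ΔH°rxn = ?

ΔH°rxn = -67.6 kcal

eq. 1 reversed: -4.9 kcal
eq. 2 × 2: contributes 2·x
-140.1 = (-4.9) + 2·x
x = (-140.1 − (-4.9)) / (2) = -67.6 kcal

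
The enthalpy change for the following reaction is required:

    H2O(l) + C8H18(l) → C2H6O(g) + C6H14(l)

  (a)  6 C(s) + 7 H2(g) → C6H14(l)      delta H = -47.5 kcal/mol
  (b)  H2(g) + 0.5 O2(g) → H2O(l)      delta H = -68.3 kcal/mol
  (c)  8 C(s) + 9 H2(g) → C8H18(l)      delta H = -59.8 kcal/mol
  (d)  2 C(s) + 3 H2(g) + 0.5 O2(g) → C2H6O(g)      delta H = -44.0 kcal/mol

(a) as written: -47.5 kcal/mol
(b) reversed: +68.3 kcal/mol
(c) reversed: +59.8 kcal/mol
(d) as written: -44.0 kcal/mol
By Hess's law, delta H = (-47.5) + (+68.3) + (+59.8) + (-44.0) = 36.6 kcal/mol

delta H = 36.6 kcal/mol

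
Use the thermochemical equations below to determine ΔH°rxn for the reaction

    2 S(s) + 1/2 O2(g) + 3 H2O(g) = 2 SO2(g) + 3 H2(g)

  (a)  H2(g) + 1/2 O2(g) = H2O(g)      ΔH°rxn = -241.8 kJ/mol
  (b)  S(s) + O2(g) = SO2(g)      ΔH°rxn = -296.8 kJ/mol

ΔH°rxn = 131.8 kJ/mol

(a) reversed and × 3 (reverse to put H2O(g) on the reactant side; ×3 to match 3 H2O(g) in the target): (-3)·(-241.8) = +725.4 kJ/mol
(b) × 2 (scale by 2 for the 2 SO2(g)): (2)·(-296.8) = -593.6 kJ/mol
ΔH°rxn = (-3)·(-241.8) + (2)·(-296.8) = 131.8 kJ/mol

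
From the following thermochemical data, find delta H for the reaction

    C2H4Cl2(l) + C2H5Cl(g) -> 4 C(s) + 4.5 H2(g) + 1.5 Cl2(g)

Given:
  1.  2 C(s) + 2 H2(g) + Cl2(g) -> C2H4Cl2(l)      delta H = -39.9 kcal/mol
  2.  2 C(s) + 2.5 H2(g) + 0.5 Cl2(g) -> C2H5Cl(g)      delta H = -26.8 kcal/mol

eq. 1 reversed: +39.9 kcal/mol
eq. 2 reversed: +26.8 kcal/mol
Summing the manipulated equations, delta H = (-1)·(-39.9) + (-1)·(-26.8) = 66.7 kcal/mol

delta H = 66.7 kcal/mol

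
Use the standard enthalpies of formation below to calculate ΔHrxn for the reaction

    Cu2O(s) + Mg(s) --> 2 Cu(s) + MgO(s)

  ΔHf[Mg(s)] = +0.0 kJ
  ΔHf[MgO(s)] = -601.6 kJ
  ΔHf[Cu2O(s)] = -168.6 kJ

ΔH°rxn = Σ nΔHf°(products) − Σ nΔHf°(reactants).
Products: 2·(+0.0) + 1·(-601.6) = -601.6
Reactants: 1·(-168.6) + 1·(+0.0) = -168.6
ΔHrxn = (-601.6) − (-168.6) = -433.0 kJ

ΔHrxn = -433.0 kJ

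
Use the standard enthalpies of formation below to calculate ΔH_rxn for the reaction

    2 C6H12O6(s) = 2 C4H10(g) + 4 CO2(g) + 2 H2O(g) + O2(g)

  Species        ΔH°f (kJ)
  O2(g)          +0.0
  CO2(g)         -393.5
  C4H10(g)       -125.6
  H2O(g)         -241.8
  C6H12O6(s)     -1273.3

ΔH°rxn = Σ nΔHf°(products) − Σ nΔHf°(reactants).
Products: 2·(-125.6) + 4·(-393.5) + 2·(-241.8) + 1·(+0.0) = -2308.8
Reactants: 2·(-1273.3) = -2546.6
ΔH_rxn = (-2308.8) − (-2546.6) = 237.8 kJ

ΔH_rxn = 237.8 kJ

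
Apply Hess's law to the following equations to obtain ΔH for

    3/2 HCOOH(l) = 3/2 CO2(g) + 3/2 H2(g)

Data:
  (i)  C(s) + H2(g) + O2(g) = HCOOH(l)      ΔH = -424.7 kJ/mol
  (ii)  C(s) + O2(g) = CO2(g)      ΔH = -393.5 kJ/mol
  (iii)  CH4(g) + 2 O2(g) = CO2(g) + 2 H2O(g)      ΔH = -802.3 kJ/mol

(i) reversed and × 3/2 (reverse to put HCOOH(l) on the reactant side; scale by 3/2 for the 3/2 HCOOH(l)): (-3/2)·(-424.7) = +637.05 kJ/mol
(ii) × 3/2: (3/2)·(-393.5) = -590.25 kJ/mol
(iii): not needed (H2O(g) appears nowhere else).
By Hess's law, ΔH = (-3/2)·(-424.7) + (3/2)·(-393.5) = 46.8 kJ/mol

ΔH = 46.8 kJ/mol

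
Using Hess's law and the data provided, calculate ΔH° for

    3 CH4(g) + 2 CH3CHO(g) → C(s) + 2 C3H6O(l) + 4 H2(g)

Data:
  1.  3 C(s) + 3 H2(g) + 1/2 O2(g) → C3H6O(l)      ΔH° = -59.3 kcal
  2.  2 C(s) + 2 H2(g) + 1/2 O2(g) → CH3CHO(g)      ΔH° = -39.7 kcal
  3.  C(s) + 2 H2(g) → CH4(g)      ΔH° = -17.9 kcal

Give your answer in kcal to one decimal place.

eq. 1 × 2 (×2 to match 2 C3H6O(l) in the target): (2)·(-59.3) = -118.6 kcal
eq. 2 reversed and × 2 (CH3CHO(g) must end up as a reactant; ×2 to match 2 CH3CHO(g) in the target): (-2)·(-39.7) = +79.4 kcal
eq. 3 reversed and × 3 (reverse to put CH4(g) on the reactant side; ×3 to match 3 CH4(g) in the target): (-3)·(-17.9) = +53.7 kcal
ΔH° = (-118.6) + (+79.4) + (+53.7) = 14.5 kcal

ΔH° = 14.5 kcal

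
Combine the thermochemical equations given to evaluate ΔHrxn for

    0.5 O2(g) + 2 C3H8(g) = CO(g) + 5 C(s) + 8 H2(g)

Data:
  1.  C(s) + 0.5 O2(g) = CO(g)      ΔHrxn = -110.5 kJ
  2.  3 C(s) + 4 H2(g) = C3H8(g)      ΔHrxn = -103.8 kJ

eq. 1 as written: -110.5 kJ
eq. 2 reversed and × 2: (-2)·(-103.8) = +207.6 kJ
ΔHrxn = (1)·(-110.5) + (-2)·(-103.8) = 97.1 kJ

ΔHrxn = 97.1 kJ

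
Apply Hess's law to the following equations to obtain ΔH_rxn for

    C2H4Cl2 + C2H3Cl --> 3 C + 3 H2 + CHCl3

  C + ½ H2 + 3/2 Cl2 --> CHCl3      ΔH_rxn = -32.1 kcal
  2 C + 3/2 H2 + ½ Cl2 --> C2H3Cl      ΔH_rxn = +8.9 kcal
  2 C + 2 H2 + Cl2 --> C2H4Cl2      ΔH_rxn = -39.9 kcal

ΔH_rxn = -1.1 kcal

equation 1 as written (CHCl3 already on the product side): -32.1 kcal
equation 2 reversed (reverse to put C2H3Cl on the reactant side): -8.9 kcal
equation 3 reversed (reverse to put C2H4Cl2 on the reactant side): +39.9 kcal
ΔH_rxn = (-32.1) + (-8.9) + (+39.9) = -1.1 kcal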